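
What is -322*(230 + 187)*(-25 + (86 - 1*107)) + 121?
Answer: 6176725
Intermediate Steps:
-322*(230 + 187)*(-25 + (86 - 1*107)) + 121 = -134274*(-25 + (86 - 107)) + 121 = -134274*(-25 - 21) + 121 = -134274*(-46) + 121 = -322*(-19182) + 121 = 6176604 + 121 = 6176725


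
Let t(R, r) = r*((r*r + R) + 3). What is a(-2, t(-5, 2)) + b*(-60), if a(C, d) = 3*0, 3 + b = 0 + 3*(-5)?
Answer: 1080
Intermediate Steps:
t(R, r) = r*(3 + R + r**2) (t(R, r) = r*((r**2 + R) + 3) = r*((R + r**2) + 3) = r*(3 + R + r**2))
b = -18 (b = -3 + (0 + 3*(-5)) = -3 + (0 - 15) = -3 - 15 = -18)
a(C, d) = 0
a(-2, t(-5, 2)) + b*(-60) = 0 - 18*(-60) = 0 + 1080 = 1080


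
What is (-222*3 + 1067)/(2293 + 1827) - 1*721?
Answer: -2970119/4120 ≈ -720.90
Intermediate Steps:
(-222*3 + 1067)/(2293 + 1827) - 1*721 = (-666 + 1067)/4120 - 721 = 401*(1/4120) - 721 = 401/4120 - 721 = -2970119/4120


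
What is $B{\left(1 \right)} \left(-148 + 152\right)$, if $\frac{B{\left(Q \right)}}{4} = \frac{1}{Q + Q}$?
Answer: $8$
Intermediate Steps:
$B{\left(Q \right)} = \frac{2}{Q}$ ($B{\left(Q \right)} = \frac{4}{Q + Q} = \frac{4}{2 Q} = 4 \frac{1}{2 Q} = \frac{2}{Q}$)
$B{\left(1 \right)} \left(-148 + 152\right) = \frac{2}{1} \left(-148 + 152\right) = 2 \cdot 1 \cdot 4 = 2 \cdot 4 = 8$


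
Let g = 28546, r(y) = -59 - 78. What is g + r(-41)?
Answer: 28409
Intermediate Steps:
r(y) = -137
g + r(-41) = 28546 - 137 = 28409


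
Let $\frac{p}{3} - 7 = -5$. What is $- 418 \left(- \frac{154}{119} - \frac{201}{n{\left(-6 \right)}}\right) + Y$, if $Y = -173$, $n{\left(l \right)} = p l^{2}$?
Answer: $\frac{463231}{612} \approx 756.91$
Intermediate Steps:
$p = 6$ ($p = 21 + 3 \left(-5\right) = 21 - 15 = 6$)
$n{\left(l \right)} = 6 l^{2}$
$- 418 \left(- \frac{154}{119} - \frac{201}{n{\left(-6 \right)}}\right) + Y = - 418 \left(- \frac{154}{119} - \frac{201}{6 \left(-6\right)^{2}}\right) - 173 = - 418 \left(\left(-154\right) \frac{1}{119} - \frac{201}{6 \cdot 36}\right) - 173 = - 418 \left(- \frac{22}{17} - \frac{201}{216}\right) - 173 = - 418 \left(- \frac{22}{17} - \frac{67}{72}\right) - 173 = \left(-418\right) \left(- \frac{2723}{1224}\right) - 173 = \frac{569107}{612} - 173 = \frac{463231}{612}$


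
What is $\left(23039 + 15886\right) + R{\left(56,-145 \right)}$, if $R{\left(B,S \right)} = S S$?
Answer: $59950$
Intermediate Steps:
$R{\left(B,S \right)} = S^{2}$
$\left(23039 + 15886\right) + R{\left(56,-145 \right)} = \left(23039 + 15886\right) + \left(-145\right)^{2} = 38925 + 21025 = 59950$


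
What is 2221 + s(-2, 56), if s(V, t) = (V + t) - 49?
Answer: 2226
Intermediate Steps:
s(V, t) = -49 + V + t
2221 + s(-2, 56) = 2221 + (-49 - 2 + 56) = 2221 + 5 = 2226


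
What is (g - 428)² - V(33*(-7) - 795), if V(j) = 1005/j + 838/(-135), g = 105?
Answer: 535244639/5130 ≈ 1.0434e+5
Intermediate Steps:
V(j) = -838/135 + 1005/j (V(j) = 1005/j + 838*(-1/135) = 1005/j - 838/135 = -838/135 + 1005/j)
(g - 428)² - V(33*(-7) - 795) = (105 - 428)² - (-838/135 + 1005/(33*(-7) - 795)) = (-323)² - (-838/135 + 1005/(-231 - 795)) = 104329 - (-838/135 + 1005/(-1026)) = 104329 - (-838/135 + 1005*(-1/1026)) = 104329 - (-838/135 - 335/342) = 104329 - 1*(-36869/5130) = 104329 + 36869/5130 = 535244639/5130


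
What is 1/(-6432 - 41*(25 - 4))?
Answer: -1/7293 ≈ -0.00013712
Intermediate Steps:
1/(-6432 - 41*(25 - 4)) = 1/(-6432 - 41*21) = 1/(-6432 - 861) = 1/(-7293) = -1/7293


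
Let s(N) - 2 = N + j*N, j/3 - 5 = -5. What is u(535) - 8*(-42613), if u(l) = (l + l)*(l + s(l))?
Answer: 1487944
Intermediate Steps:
j = 0 (j = 15 + 3*(-5) = 15 - 15 = 0)
s(N) = 2 + N (s(N) = 2 + (N + 0*N) = 2 + (N + 0) = 2 + N)
u(l) = 2*l*(2 + 2*l) (u(l) = (l + l)*(l + (2 + l)) = (2*l)*(2 + 2*l) = 2*l*(2 + 2*l))
u(535) - 8*(-42613) = 4*535*(1 + 535) - 8*(-42613) = 4*535*536 - 1*(-340904) = 1147040 + 340904 = 1487944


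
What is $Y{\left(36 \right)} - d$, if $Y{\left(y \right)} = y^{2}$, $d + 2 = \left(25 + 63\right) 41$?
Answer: $-2310$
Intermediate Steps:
$d = 3606$ ($d = -2 + \left(25 + 63\right) 41 = -2 + 88 \cdot 41 = -2 + 3608 = 3606$)
$Y{\left(36 \right)} - d = 36^{2} - 3606 = 1296 - 3606 = -2310$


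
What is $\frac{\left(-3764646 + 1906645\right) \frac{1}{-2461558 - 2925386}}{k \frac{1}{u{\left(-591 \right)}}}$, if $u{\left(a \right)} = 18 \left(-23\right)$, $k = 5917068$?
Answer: $- \frac{42734023}{1770828553344} \approx -2.4132 \cdot 10^{-5}$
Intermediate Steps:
$u{\left(a \right)} = -414$
$\frac{\left(-3764646 + 1906645\right) \frac{1}{-2461558 - 2925386}}{k \frac{1}{u{\left(-591 \right)}}} = \frac{\left(-3764646 + 1906645\right) \frac{1}{-2461558 - 2925386}}{5917068 \frac{1}{-414}} = \frac{\left(-1858001\right) \frac{1}{-5386944}}{5917068 \left(- \frac{1}{414}\right)} = \frac{\left(-1858001\right) \left(- \frac{1}{5386944}\right)}{- \frac{328726}{23}} = \frac{1858001}{5386944} \left(- \frac{23}{328726}\right) = - \frac{42734023}{1770828553344}$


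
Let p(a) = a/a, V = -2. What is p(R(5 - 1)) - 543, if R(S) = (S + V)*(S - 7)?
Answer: -542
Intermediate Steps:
R(S) = (-7 + S)*(-2 + S) (R(S) = (S - 2)*(S - 7) = (-2 + S)*(-7 + S) = (-7 + S)*(-2 + S))
p(a) = 1
p(R(5 - 1)) - 543 = 1 - 543 = -542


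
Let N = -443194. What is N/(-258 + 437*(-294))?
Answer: 221597/64368 ≈ 3.4427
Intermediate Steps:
N/(-258 + 437*(-294)) = -443194/(-258 + 437*(-294)) = -443194/(-258 - 128478) = -443194/(-128736) = -443194*(-1/128736) = 221597/64368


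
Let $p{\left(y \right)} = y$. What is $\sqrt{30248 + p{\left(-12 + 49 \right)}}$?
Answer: $3 \sqrt{3365} \approx 174.03$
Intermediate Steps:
$\sqrt{30248 + p{\left(-12 + 49 \right)}} = \sqrt{30248 + \left(-12 + 49\right)} = \sqrt{30248 + 37} = \sqrt{30285} = 3 \sqrt{3365}$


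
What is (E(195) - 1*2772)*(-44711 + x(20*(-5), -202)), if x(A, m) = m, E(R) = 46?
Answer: 122432838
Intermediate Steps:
(E(195) - 1*2772)*(-44711 + x(20*(-5), -202)) = (46 - 1*2772)*(-44711 - 202) = (46 - 2772)*(-44913) = -2726*(-44913) = 122432838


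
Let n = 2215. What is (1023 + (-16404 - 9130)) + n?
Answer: -22296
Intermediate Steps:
(1023 + (-16404 - 9130)) + n = (1023 + (-16404 - 9130)) + 2215 = (1023 - 25534) + 2215 = -24511 + 2215 = -22296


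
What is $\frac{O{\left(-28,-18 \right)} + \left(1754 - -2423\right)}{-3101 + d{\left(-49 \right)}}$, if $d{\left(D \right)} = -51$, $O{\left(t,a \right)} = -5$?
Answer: $- \frac{1043}{788} \approx -1.3236$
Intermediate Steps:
$\frac{O{\left(-28,-18 \right)} + \left(1754 - -2423\right)}{-3101 + d{\left(-49 \right)}} = \frac{-5 + \left(1754 - -2423\right)}{-3101 - 51} = \frac{-5 + \left(1754 + 2423\right)}{-3152} = \left(-5 + 4177\right) \left(- \frac{1}{3152}\right) = 4172 \left(- \frac{1}{3152}\right) = - \frac{1043}{788}$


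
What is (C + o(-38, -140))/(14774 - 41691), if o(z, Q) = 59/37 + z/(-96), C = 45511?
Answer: -80831071/47804592 ≈ -1.6909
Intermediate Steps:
o(z, Q) = 59/37 - z/96 (o(z, Q) = 59*(1/37) + z*(-1/96) = 59/37 - z/96)
(C + o(-38, -140))/(14774 - 41691) = (45511 + (59/37 - 1/96*(-38)))/(14774 - 41691) = (45511 + (59/37 + 19/48))/(-26917) = (45511 + 3535/1776)*(-1/26917) = (80831071/1776)*(-1/26917) = -80831071/47804592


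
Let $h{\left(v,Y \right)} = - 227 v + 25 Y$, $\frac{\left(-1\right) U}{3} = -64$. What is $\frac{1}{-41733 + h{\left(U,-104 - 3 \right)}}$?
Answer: $- \frac{1}{87992} \approx -1.1365 \cdot 10^{-5}$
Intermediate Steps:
$U = 192$ ($U = \left(-3\right) \left(-64\right) = 192$)
$\frac{1}{-41733 + h{\left(U,-104 - 3 \right)}} = \frac{1}{-41733 + \left(\left(-227\right) 192 + 25 \left(-104 - 3\right)\right)} = \frac{1}{-41733 - \left(43584 - 25 \left(-104 - 3\right)\right)} = \frac{1}{-41733 + \left(-43584 + 25 \left(-107\right)\right)} = \frac{1}{-41733 - 46259} = \frac{1}{-87992} = - \frac{1}{87992}$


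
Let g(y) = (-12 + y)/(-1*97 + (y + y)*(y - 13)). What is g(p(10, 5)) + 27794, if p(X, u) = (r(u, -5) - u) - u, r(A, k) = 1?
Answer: 8310385/299 ≈ 27794.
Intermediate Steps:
p(X, u) = 1 - 2*u (p(X, u) = (1 - u) - u = 1 - 2*u)
g(y) = (-12 + y)/(-97 + 2*y*(-13 + y)) (g(y) = (-12 + y)/(-97 + (2*y)*(-13 + y)) = (-12 + y)/(-97 + 2*y*(-13 + y)))
g(p(10, 5)) + 27794 = (12 - (1 - 2*5))/(97 - 2*(1 - 2*5)² + 26*(1 - 2*5)) + 27794 = (12 - (1 - 10))/(97 - 2*(1 - 10)² + 26*(1 - 10)) + 27794 = (12 - 1*(-9))/(97 - 2*(-9)² + 26*(-9)) + 27794 = (12 + 9)/(97 - 2*81 - 234) + 27794 = 21/(97 - 162 - 234) + 27794 = 21/(-299) + 27794 = -1/299*21 + 27794 = -21/299 + 27794 = 8310385/299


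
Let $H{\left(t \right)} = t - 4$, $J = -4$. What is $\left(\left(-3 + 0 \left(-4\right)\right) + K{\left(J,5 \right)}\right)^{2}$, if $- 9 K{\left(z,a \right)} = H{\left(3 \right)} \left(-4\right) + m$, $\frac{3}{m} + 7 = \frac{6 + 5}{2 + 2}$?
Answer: $\frac{265225}{23409} \approx 11.33$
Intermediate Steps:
$m = - \frac{12}{17}$ ($m = \frac{3}{-7 + \frac{6 + 5}{2 + 2}} = \frac{3}{-7 + \frac{11}{4}} = \frac{3}{- \frac{17}{4}} = 3 \left(- \frac{4}{17}\right) = - \frac{12}{17} \approx -0.70588$)
$H{\left(t \right)} = -4 + t$
$K{\left(z,a \right)} = - \frac{56}{153}$ ($K{\left(z,a \right)} = - \frac{\left(-4 + 3\right) \left(-4\right) - \frac{12}{17}}{9} = - \frac{\left(-1\right) \left(-4\right) - \frac{12}{17}}{9} = - \frac{4 - \frac{12}{17}}{9} = \left(- \frac{1}{9}\right) \frac{56}{17} = - \frac{56}{153}$)
$\left(\left(-3 + 0 \left(-4\right)\right) + K{\left(J,5 \right)}\right)^{2} = \left(\left(-3 + 0 \left(-4\right)\right) - \frac{56}{153}\right)^{2} = \left(\left(-3 + 0\right) - \frac{56}{153}\right)^{2} = \left(-3 - \frac{56}{153}\right)^{2} = \left(- \frac{515}{153}\right)^{2} = \frac{265225}{23409}$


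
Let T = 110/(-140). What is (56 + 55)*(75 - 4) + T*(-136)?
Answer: 55915/7 ≈ 7987.9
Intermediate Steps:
T = -11/14 (T = 110*(-1/140) = -11/14 ≈ -0.78571)
(56 + 55)*(75 - 4) + T*(-136) = (56 + 55)*(75 - 4) - 11/14*(-136) = 111*71 + 748/7 = 7881 + 748/7 = 55915/7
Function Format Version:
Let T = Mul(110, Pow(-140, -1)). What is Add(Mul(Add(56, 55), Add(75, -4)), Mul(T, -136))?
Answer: Rational(55915, 7) ≈ 7987.9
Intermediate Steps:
T = Rational(-11, 14) (T = Mul(110, Rational(-1, 140)) = Rational(-11, 14) ≈ -0.78571)
Add(Mul(Add(56, 55), Add(75, -4)), Mul(T, -136)) = Add(Mul(Add(56, 55), Add(75, -4)), Mul(Rational(-11, 14), -136)) = Add(Mul(111, 71), Rational(748, 7)) = Add(7881, Rational(748, 7)) = Rational(55915, 7)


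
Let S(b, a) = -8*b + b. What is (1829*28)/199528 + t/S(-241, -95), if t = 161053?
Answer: 164392743/1717366 ≈ 95.724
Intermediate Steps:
S(b, a) = -7*b
(1829*28)/199528 + t/S(-241, -95) = (1829*28)/199528 + 161053/((-7*(-241))) = 51212*(1/199528) + 161053/1687 = 1829/7126 + 161053*(1/1687) = 1829/7126 + 161053/1687 = 164392743/1717366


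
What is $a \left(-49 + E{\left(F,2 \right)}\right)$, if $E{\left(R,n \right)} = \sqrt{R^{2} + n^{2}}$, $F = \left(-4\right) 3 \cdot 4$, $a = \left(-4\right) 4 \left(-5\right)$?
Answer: $-3920 + 160 \sqrt{577} \approx -76.668$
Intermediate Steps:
$a = 80$ ($a = \left(-16\right) \left(-5\right) = 80$)
$F = -48$ ($F = \left(-12\right) 4 = -48$)
$a \left(-49 + E{\left(F,2 \right)}\right) = 80 \left(-49 + \sqrt{\left(-48\right)^{2} + 2^{2}}\right) = 80 \left(-49 + \sqrt{2304 + 4}\right) = 80 \left(-49 + \sqrt{2308}\right) = 80 \left(-49 + 2 \sqrt{577}\right) = -3920 + 160 \sqrt{577}$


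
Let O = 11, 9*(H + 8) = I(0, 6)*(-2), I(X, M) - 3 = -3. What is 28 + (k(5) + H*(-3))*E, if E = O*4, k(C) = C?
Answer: 1304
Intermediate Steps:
I(X, M) = 0 (I(X, M) = 3 - 3 = 0)
H = -8 (H = -8 + (0*(-2))/9 = -8 + (1/9)*0 = -8 + 0 = -8)
E = 44 (E = 11*4 = 44)
28 + (k(5) + H*(-3))*E = 28 + (5 - 8*(-3))*44 = 28 + (5 + 24)*44 = 28 + 29*44 = 28 + 1276 = 1304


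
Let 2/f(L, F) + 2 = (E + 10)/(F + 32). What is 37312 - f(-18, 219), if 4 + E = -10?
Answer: 9440187/253 ≈ 37313.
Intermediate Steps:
E = -14 (E = -4 - 10 = -14)
f(L, F) = 2/(-2 - 4/(32 + F)) (f(L, F) = 2/(-2 + (-14 + 10)/(F + 32)) = 2/(-2 - 4/(32 + F)))
37312 - f(-18, 219) = 37312 - (-32 - 1*219)/(34 + 219) = 37312 - (-32 - 219)/253 = 37312 - (-251)/253 = 37312 - 1*(-251/253) = 37312 + 251/253 = 9440187/253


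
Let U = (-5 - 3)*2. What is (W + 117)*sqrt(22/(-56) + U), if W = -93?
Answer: 36*I*sqrt(357)/7 ≈ 97.171*I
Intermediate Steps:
U = -16 (U = -8*2 = -16)
(W + 117)*sqrt(22/(-56) + U) = (-93 + 117)*sqrt(22/(-56) - 16) = 24*sqrt(22*(-1/56) - 16) = 24*sqrt(-11/28 - 16) = 24*sqrt(-459/28) = 24*(3*I*sqrt(357)/14) = 36*I*sqrt(357)/7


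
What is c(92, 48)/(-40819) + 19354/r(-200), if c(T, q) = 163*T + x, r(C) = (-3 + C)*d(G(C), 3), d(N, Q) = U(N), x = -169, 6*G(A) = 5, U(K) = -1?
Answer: 787001045/8286257 ≈ 94.977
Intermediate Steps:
G(A) = ⅚ (G(A) = (⅙)*5 = ⅚)
d(N, Q) = -1
r(C) = 3 - C (r(C) = (-3 + C)*(-1) = 3 - C)
c(T, q) = -169 + 163*T (c(T, q) = 163*T - 169 = -169 + 163*T)
c(92, 48)/(-40819) + 19354/r(-200) = (-169 + 163*92)/(-40819) + 19354/(3 - 1*(-200)) = (-169 + 14996)*(-1/40819) + 19354/(3 + 200) = 14827*(-1/40819) + 19354/203 = -14827/40819 + 19354*(1/203) = -14827/40819 + 19354/203 = 787001045/8286257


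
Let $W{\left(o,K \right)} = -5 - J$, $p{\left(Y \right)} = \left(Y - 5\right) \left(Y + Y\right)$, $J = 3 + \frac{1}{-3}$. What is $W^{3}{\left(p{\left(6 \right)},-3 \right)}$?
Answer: $- \frac{12167}{27} \approx -450.63$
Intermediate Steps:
$J = \frac{8}{3}$ ($J = 3 - \frac{1}{3} = \frac{8}{3} \approx 2.6667$)
$p{\left(Y \right)} = 2 Y \left(-5 + Y\right)$ ($p{\left(Y \right)} = \left(-5 + Y\right) 2 Y = 2 Y \left(-5 + Y\right)$)
$W{\left(o,K \right)} = - \frac{23}{3}$ ($W{\left(o,K \right)} = -5 - \frac{8}{3} = - \frac{23}{3}$)
$W^{3}{\left(p{\left(6 \right)},-3 \right)} = \left(- \frac{23}{3}\right)^{3} = - \frac{12167}{27}$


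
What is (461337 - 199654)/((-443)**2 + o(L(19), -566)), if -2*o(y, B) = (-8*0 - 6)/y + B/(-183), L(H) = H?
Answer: 909871791/682352945 ≈ 1.3334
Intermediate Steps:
o(y, B) = 3/y + B/366 (o(y, B) = -((-8*0 - 6)/y + B/(-183))/2 = -((0 - 6)/y + B*(-1/183))/2 = -(-6/y - B/183)/2 = 3/y + B/366)
(461337 - 199654)/((-443)**2 + o(L(19), -566)) = (461337 - 199654)/((-443)**2 + (3/19 + (1/366)*(-566))) = 261683/(196249 + (3*(1/19) - 283/183)) = 261683/(196249 + (3/19 - 283/183)) = 261683/(196249 - 4828/3477) = 261683/(682352945/3477) = 261683*(3477/682352945) = 909871791/682352945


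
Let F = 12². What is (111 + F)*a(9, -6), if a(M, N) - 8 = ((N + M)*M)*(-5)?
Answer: -32385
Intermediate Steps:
a(M, N) = 8 - 5*M*(M + N) (a(M, N) = 8 + ((N + M)*M)*(-5) = 8 + ((M + N)*M)*(-5) = 8 + (M*(M + N))*(-5) = 8 - 5*M*(M + N))
F = 144
(111 + F)*a(9, -6) = (111 + 144)*(8 - 5*9² - 5*9*(-6)) = 255*(8 - 5*81 + 270) = 255*(8 - 405 + 270) = 255*(-127) = -32385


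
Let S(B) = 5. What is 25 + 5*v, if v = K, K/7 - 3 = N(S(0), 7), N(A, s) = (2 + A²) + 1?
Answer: 1110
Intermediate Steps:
N(A, s) = 3 + A²
K = 217 (K = 21 + 7*(3 + 5²) = 21 + 7*(3 + 25) = 21 + 7*28 = 21 + 196 = 217)
v = 217
25 + 5*v = 25 + 5*217 = 25 + 1085 = 1110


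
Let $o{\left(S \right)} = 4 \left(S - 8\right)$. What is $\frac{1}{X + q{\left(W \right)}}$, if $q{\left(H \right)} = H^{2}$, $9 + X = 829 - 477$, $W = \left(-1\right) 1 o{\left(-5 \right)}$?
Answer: $\frac{1}{3047} \approx 0.00032819$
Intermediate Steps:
$o{\left(S \right)} = -32 + 4 S$ ($o{\left(S \right)} = 4 \left(S - 8\right) = 4 \left(-8 + S\right) = -32 + 4 S$)
$W = 52$ ($W = \left(-1\right) 1 \left(-32 + 4 \left(-5\right)\right) = - (-32 - 20) = \left(-1\right) \left(-52\right) = 52$)
$X = 343$ ($X = -9 + \left(829 - 477\right) = -9 + 352 = 343$)
$\frac{1}{X + q{\left(W \right)}} = \frac{1}{343 + 52^{2}} = \frac{1}{343 + 2704} = \frac{1}{3047}$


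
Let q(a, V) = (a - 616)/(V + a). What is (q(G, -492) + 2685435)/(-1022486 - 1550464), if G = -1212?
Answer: -1143995767/1096076700 ≈ -1.0437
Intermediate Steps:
q(a, V) = (-616 + a)/(V + a)
(q(G, -492) + 2685435)/(-1022486 - 1550464) = ((-616 - 1212)/(-492 - 1212) + 2685435)/(-1022486 - 1550464) = (-1828/(-1704) + 2685435)/(-2572950) = (-1/1704*(-1828) + 2685435)*(-1/2572950) = (457/426 + 2685435)*(-1/2572950) = (1143995767/426)*(-1/2572950) = -1143995767/1096076700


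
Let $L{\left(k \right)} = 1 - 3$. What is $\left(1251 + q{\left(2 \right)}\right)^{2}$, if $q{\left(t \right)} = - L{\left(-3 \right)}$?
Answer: $1570009$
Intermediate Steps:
$L{\left(k \right)} = -2$ ($L{\left(k \right)} = 1 - 3 = -2$)
$q{\left(t \right)} = 2$ ($q{\left(t \right)} = \left(-1\right) \left(-2\right) = 2$)
$\left(1251 + q{\left(2 \right)}\right)^{2} = \left(1251 + 2\right)^{2} = 1253^{2} = 1570009$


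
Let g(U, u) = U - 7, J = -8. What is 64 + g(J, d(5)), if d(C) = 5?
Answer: 49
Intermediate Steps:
g(U, u) = -7 + U
64 + g(J, d(5)) = 64 + (-7 - 8) = 64 - 15 = 49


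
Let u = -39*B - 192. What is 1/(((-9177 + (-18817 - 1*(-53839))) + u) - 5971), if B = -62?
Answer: 1/22100 ≈ 4.5249e-5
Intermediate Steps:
u = 2226 (u = -39*(-62) - 192 = 2418 - 192 = 2226)
1/(((-9177 + (-18817 - 1*(-53839))) + u) - 5971) = 1/(((-9177 + (-18817 - 1*(-53839))) + 2226) - 5971) = 1/(((-9177 + (-18817 + 53839)) + 2226) - 5971) = 1/(((-9177 + 35022) + 2226) - 5971) = 1/((25845 + 2226) - 5971) = 1/(28071 - 5971) = 1/22100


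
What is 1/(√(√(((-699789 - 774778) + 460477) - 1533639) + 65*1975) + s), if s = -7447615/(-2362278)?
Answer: 1/(7447615/2362278 + √(128375 + 3*I*√283081)) ≈ 0.0027665 - 1.705e-5*I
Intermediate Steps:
s = 7447615/2362278 (s = -7447615*(-1/2362278) = 7447615/2362278 ≈ 3.1527)
1/(√(√(((-699789 - 774778) + 460477) - 1533639) + 65*1975) + s) = 1/(√(√(((-699789 - 774778) + 460477) - 1533639) + 65*1975) + 7447615/2362278) = 1/(√(√((-1474567 + 460477) - 1533639) + 128375) + 7447615/2362278) = 1/(√(√(-1014090 - 1533639) + 128375) + 7447615/2362278) = 1/(√(√(-2547729) + 128375) + 7447615/2362278) = 1/(√(3*I*√283081 + 128375) + 7447615/2362278) = 1/(√(128375 + 3*I*√283081) + 7447615/2362278) = 1/(7447615/2362278 + √(128375 + 3*I*√283081))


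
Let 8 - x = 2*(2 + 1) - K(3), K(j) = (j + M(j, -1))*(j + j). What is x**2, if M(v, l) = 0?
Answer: 400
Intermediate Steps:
K(j) = 2*j**2 (K(j) = (j + 0)*(j + j) = j*(2*j) = 2*j**2)
x = 20 (x = 8 - (2*(2 + 1) - 2*3**2) = 8 - (2*3 - 2*9) = 8 - (6 - 1*18) = 8 - (6 - 18) = 8 - 1*(-12) = 8 + 12 = 20)
x**2 = 20**2 = 400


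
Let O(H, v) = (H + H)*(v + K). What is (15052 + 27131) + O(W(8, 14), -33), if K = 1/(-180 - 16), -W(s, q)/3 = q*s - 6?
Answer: 3095538/49 ≈ 63174.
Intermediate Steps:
W(s, q) = 18 - 3*q*s (W(s, q) = -3*(q*s - 6) = -3*(-6 + q*s) = 18 - 3*q*s)
K = -1/196 (K = 1/(-196) = -1/196 ≈ -0.0051020)
O(H, v) = 2*H*(-1/196 + v) (O(H, v) = (H + H)*(v - 1/196) = (2*H)*(-1/196 + v) = 2*H*(-1/196 + v))
(15052 + 27131) + O(W(8, 14), -33) = (15052 + 27131) + (18 - 3*14*8)*(-1 + 196*(-33))/98 = 42183 + (18 - 336)*(-1 - 6468)/98 = 42183 + (1/98)*(-318)*(-6469) = 42183 + 1028571/49 = 3095538/49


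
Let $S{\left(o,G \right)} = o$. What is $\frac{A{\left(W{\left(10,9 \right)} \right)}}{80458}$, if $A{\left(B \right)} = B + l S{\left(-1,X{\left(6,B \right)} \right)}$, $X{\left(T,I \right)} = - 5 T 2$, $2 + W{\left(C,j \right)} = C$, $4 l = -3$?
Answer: $\frac{5}{45976} \approx 0.00010875$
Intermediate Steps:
$l = - \frac{3}{4}$ ($l = \frac{1}{4} \left(-3\right) = - \frac{3}{4} \approx -0.75$)
$W{\left(C,j \right)} = -2 + C$
$X{\left(T,I \right)} = - 10 T$
$A{\left(B \right)} = \frac{3}{4} + B$ ($A{\left(B \right)} = B - - \frac{3}{4} = B + \frac{3}{4} = \frac{3}{4} + B$)
$\frac{A{\left(W{\left(10,9 \right)} \right)}}{80458} = \frac{\frac{3}{4} + \left(-2 + 10\right)}{80458} = \left(\frac{3}{4} + 8\right) \frac{1}{80458} = \frac{35}{4} \cdot \frac{1}{80458} = \frac{5}{45976}$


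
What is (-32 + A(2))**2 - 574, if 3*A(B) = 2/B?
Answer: 3859/9 ≈ 428.78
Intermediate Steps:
A(B) = 2/(3*B) (A(B) = (2/B)/3 = 2/(3*B))
(-32 + A(2))**2 - 574 = (-32 + (2/3)/2)**2 - 574 = (-32 + (2/3)*(1/2))**2 - 574 = (-32 + 1/3)**2 - 574 = (-95/3)**2 - 574 = 9025/9 - 574 = 3859/9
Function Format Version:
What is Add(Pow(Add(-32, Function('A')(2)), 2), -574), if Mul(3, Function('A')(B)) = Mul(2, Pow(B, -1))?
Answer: Rational(3859, 9) ≈ 428.78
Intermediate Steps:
Function('A')(B) = Mul(Rational(2, 3), Pow(B, -1)) (Function('A')(B) = Mul(Rational(1, 3), Mul(2, Pow(B, -1))) = Mul(Rational(2, 3), Pow(B, -1)))
Add(Pow(Add(-32, Function('A')(2)), 2), -574) = Add(Pow(Add(-32, Mul(Rational(2, 3), Pow(2, -1))), 2), -574) = Add(Pow(Add(-32, Mul(Rational(2, 3), Rational(1, 2))), 2), -574) = Add(Pow(Add(-32, Rational(1, 3)), 2), -574) = Add(Pow(Rational(-95, 3), 2), -574) = Add(Rational(9025, 9), -574) = Rational(3859, 9)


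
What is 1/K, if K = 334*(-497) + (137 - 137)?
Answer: -1/165998 ≈ -6.0242e-6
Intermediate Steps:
K = -165998 (K = -165998 + 0 = -165998)
1/K = 1/(-165998) = -1/165998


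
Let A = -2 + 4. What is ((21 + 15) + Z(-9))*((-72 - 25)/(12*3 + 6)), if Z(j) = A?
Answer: -1843/21 ≈ -87.762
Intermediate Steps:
A = 2
Z(j) = 2
((21 + 15) + Z(-9))*((-72 - 25)/(12*3 + 6)) = ((21 + 15) + 2)*((-72 - 25)/(12*3 + 6)) = (36 + 2)*(-97/(36 + 6)) = 38*(-97/42) = -1843/21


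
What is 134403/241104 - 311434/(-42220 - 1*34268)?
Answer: 3557008325/768398448 ≈ 4.6291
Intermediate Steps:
134403/241104 - 311434/(-42220 - 1*34268) = 134403*(1/241104) - 311434/(-42220 - 34268) = 44801/80368 - 311434/(-76488) = 44801/80368 - 311434*(-1/76488) = 44801/80368 + 155717/38244 = 3557008325/768398448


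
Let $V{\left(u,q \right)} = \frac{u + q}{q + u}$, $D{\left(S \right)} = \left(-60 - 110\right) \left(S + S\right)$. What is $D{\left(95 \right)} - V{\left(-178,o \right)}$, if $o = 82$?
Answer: $-32301$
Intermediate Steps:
$D{\left(S \right)} = - 340 S$ ($D{\left(S \right)} = - 170 \cdot 2 S = - 340 S$)
$V{\left(u,q \right)} = 1$ ($V{\left(u,q \right)} = \frac{q + u}{q + u} = 1$)
$D{\left(95 \right)} - V{\left(-178,o \right)} = \left(-340\right) 95 - 1 = -32300 - 1 = -32301$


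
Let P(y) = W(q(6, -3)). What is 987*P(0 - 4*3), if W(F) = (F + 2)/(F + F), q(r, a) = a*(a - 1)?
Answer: 2303/4 ≈ 575.75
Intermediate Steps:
q(r, a) = a*(-1 + a)
W(F) = (2 + F)/(2*F) (W(F) = (2 + F)/((2*F)) = (2 + F)*(1/(2*F)) = (2 + F)/(2*F))
P(y) = 7/12 (P(y) = (2 - 3*(-1 - 3))/(2*((-3*(-1 - 3)))) = (2 - 3*(-4))/(2*((-3*(-4)))) = (½)*(2 + 12)/12 = (½)*(1/12)*14 = 7/12)
987*P(0 - 4*3) = 987*(7/12) = 2303/4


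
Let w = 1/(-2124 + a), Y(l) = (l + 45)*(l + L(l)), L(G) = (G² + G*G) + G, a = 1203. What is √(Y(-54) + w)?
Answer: I*√43697984277/921 ≈ 226.97*I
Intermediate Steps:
L(G) = G + 2*G² (L(G) = (G² + G²) + G = 2*G² + G = G + 2*G²)
Y(l) = (45 + l)*(l + l*(1 + 2*l)) (Y(l) = (l + 45)*(l + l*(1 + 2*l)) = (45 + l)*(l + l*(1 + 2*l)))
w = -1/921 (w = 1/(-2124 + 1203) = 1/(-921) = -1/921 ≈ -0.0010858)
√(Y(-54) + w) = √(2*(-54)*(45 + (-54)² + 46*(-54)) - 1/921) = √(2*(-54)*(45 + 2916 - 2484) - 1/921) = √(2*(-54)*477 - 1/921) = √(-51516 - 1/921) = √(-47446237/921) = I*√43697984277/921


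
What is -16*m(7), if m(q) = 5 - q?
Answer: 32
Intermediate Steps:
-16*m(7) = -16*(5 - 1*7) = -16*(5 - 7) = -16*(-2) = 32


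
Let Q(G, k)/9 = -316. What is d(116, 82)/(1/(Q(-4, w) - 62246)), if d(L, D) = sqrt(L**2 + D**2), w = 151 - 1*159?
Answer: -130180*sqrt(5045) ≈ -9.2464e+6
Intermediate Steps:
w = -8 (w = 151 - 159 = -8)
Q(G, k) = -2844 (Q(G, k) = 9*(-316) = -2844)
d(L, D) = sqrt(D**2 + L**2)
d(116, 82)/(1/(Q(-4, w) - 62246)) = sqrt(82**2 + 116**2)/(1/(-2844 - 62246)) = sqrt(6724 + 13456)/(1/(-65090)) = sqrt(20180)/(-1/65090) = (2*sqrt(5045))*(-65090) = -130180*sqrt(5045)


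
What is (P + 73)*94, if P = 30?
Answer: 9682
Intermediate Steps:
(P + 73)*94 = (30 + 73)*94 = 103*94 = 9682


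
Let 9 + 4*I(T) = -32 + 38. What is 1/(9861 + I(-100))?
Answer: 4/39441 ≈ 0.00010142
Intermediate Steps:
I(T) = -¾ (I(T) = -9/4 + (-32 + 38)/4 = -9/4 + (¼)*6 = -9/4 + 3/2 = -¾)
1/(9861 + I(-100)) = 1/(9861 - ¾) = 1/(39441/4) = 4/39441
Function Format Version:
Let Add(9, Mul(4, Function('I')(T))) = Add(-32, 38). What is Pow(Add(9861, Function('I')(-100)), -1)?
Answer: Rational(4, 39441) ≈ 0.00010142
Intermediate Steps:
Function('I')(T) = Rational(-3, 4) (Function('I')(T) = Add(Rational(-9, 4), Mul(Rational(1, 4), Add(-32, 38))) = Add(Rational(-9, 4), Mul(Rational(1, 4), 6)) = Add(Rational(-9, 4), Rational(3, 2)) = Rational(-3, 4))
Pow(Add(9861, Function('I')(-100)), -1) = Pow(Add(9861, Rational(-3, 4)), -1) = Pow(Rational(39441, 4), -1) = Rational(4, 39441)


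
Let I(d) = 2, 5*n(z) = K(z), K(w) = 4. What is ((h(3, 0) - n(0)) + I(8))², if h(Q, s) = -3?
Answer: 81/25 ≈ 3.2400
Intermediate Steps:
n(z) = ⅘ (n(z) = (⅕)*4 = ⅘)
((h(3, 0) - n(0)) + I(8))² = ((-3 - 1*⅘) + 2)² = ((-3 - ⅘) + 2)² = (-19/5 + 2)² = (-9/5)² = 81/25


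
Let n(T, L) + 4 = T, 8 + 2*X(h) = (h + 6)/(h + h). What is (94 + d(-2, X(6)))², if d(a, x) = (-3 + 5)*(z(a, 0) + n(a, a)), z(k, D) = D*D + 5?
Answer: 8464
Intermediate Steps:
X(h) = -4 + (6 + h)/(4*h) (X(h) = -4 + ((h + 6)/(h + h))/2 = -4 + ((6 + h)/((2*h)))/2 = -4 + ((6 + h)*(1/(2*h)))/2 = -4 + ((6 + h)/(2*h))/2 = -4 + (6 + h)/(4*h))
n(T, L) = -4 + T
z(k, D) = 5 + D² (z(k, D) = D² + 5 = 5 + D²)
d(a, x) = 2 + 2*a (d(a, x) = (-3 + 5)*((5 + 0²) + (-4 + a)) = 2*((5 + 0) + (-4 + a)) = 2*(5 + (-4 + a)) = 2*(1 + a) = 2 + 2*a)
(94 + d(-2, X(6)))² = (94 + (2 + 2*(-2)))² = (94 + (2 - 4))² = (94 - 2)² = 92² = 8464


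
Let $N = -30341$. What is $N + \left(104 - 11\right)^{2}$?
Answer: $-21692$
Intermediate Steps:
$N + \left(104 - 11\right)^{2} = -30341 + \left(104 - 11\right)^{2} = -30341 + 93^{2} = -30341 + 8649 = -21692$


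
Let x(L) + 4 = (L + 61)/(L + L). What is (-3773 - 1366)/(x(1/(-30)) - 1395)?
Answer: 10278/4627 ≈ 2.2213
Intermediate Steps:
x(L) = -4 + (61 + L)/(2*L) (x(L) = -4 + (L + 61)/(L + L) = -4 + (61 + L)/((2*L)) = -4 + (61 + L)*(1/(2*L)) = -4 + (61 + L)/(2*L))
(-3773 - 1366)/(x(1/(-30)) - 1395) = (-3773 - 1366)/((61 - 7/(-30))/(2*(1/(-30))) - 1395) = -5139/((61 - 7*(-1/30))/(2*(-1/30)) - 1395) = -5139/((½)*(-30)*(61 + 7/30) - 1395) = -5139/((½)*(-30)*(1837/30) - 1395) = -5139/(-1837/2 - 1395) = -5139/(-4627/2) = -5139*(-2/4627) = 10278/4627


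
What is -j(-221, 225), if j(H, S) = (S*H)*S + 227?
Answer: 11187898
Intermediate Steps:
j(H, S) = 227 + H*S**2 (j(H, S) = (H*S)*S + 227 = H*S**2 + 227 = 227 + H*S**2)
-j(-221, 225) = -(227 - 221*225**2) = -(227 - 221*50625) = -(227 - 11188125) = -1*(-11187898) = 11187898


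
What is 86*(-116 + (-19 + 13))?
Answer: -10492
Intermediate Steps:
86*(-116 + (-19 + 13)) = 86*(-116 - 6) = 86*(-122) = -10492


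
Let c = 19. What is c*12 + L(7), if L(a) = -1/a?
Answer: 1595/7 ≈ 227.86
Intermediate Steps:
c*12 + L(7) = 19*12 - 1/7 = 228 - 1*⅐ = 228 - ⅐ = 1595/7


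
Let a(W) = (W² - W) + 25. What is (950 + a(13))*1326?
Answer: 1499706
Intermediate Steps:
a(W) = 25 + W² - W
(950 + a(13))*1326 = (950 + (25 + 13² - 1*13))*1326 = (950 + (25 + 169 - 13))*1326 = (950 + 181)*1326 = 1131*1326 = 1499706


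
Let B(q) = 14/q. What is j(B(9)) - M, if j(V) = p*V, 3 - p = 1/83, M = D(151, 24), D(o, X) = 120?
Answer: -86168/747 ≈ -115.35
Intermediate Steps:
M = 120
p = 248/83 (p = 3 - 1/83 = 248/83 ≈ 2.9880)
j(V) = 248*V/83
j(B(9)) - M = 248*(14/9)/83 - 1*120 = 248*(14*(⅑))/83 - 120 = (248/83)*(14/9) - 120 = 3472/747 - 120 = -86168/747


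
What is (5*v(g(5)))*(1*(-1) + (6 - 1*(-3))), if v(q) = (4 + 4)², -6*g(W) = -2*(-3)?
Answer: 2560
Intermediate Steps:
g(W) = -1 (g(W) = -(-1)*(-3)/3 = -⅙*6 = -1)
v(q) = 64 (v(q) = 8² = 64)
(5*v(g(5)))*(1*(-1) + (6 - 1*(-3))) = (5*64)*(1*(-1) + (6 - 1*(-3))) = 320*(-1 + (6 + 3)) = 320*(-1 + 9) = 320*8 = 2560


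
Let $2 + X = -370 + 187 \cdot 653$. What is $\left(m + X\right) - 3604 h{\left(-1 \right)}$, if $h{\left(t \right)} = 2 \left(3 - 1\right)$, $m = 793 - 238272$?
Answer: $-130156$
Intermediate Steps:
$m = -237479$ ($m = 793 - 238272 = -237479$)
$h{\left(t \right)} = 4$ ($h{\left(t \right)} = 2 \cdot 2 = 4$)
$X = 121739$ ($X = -2 + \left(-370 + 187 \cdot 653\right) = -2 + \left(-370 + 122111\right) = -2 + 121741 = 121739$)
$\left(m + X\right) - 3604 h{\left(-1 \right)} = \left(-237479 + 121739\right) - 14416 = -115740 - 14416 = -130156$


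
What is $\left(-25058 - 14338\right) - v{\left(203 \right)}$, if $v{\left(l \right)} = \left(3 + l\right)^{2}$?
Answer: $-81832$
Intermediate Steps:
$\left(-25058 - 14338\right) - v{\left(203 \right)} = \left(-25058 - 14338\right) - \left(3 + 203\right)^{2} = -39396 - 206^{2} = -39396 - 42436 = -81832$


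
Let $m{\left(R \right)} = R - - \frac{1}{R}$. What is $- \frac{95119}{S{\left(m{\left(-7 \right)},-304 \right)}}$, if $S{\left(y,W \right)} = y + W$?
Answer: $\frac{665833}{2178} \approx 305.71$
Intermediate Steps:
$m{\left(R \right)} = R + \frac{1}{R}$
$S{\left(y,W \right)} = W + y$
$- \frac{95119}{S{\left(m{\left(-7 \right)},-304 \right)}} = - \frac{95119}{-304 - \left(7 - \frac{1}{-7}\right)} = - \frac{95119}{-304 - \frac{50}{7}} = - \frac{95119}{- \frac{2178}{7}} = \left(-95119\right) \left(- \frac{7}{2178}\right) = \frac{665833}{2178}$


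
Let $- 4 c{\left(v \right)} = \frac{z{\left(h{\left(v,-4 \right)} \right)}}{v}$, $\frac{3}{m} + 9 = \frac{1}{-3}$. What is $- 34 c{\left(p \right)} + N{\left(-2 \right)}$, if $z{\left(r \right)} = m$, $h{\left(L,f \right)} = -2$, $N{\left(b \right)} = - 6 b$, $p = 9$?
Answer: $\frac{655}{56} \approx 11.696$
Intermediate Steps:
$m = - \frac{9}{28}$ ($m = \frac{3}{-9 + \frac{1}{-3}} = \frac{3}{-9 - \frac{1}{3}} = \frac{3}{- \frac{28}{3}} = 3 \left(- \frac{3}{28}\right) = - \frac{9}{28} \approx -0.32143$)
$z{\left(r \right)} = - \frac{9}{28}$
$c{\left(v \right)} = \frac{9}{112 v}$ ($c{\left(v \right)} = - \frac{\left(- \frac{9}{28}\right) \frac{1}{v}}{4} = \frac{9}{112 v}$)
$- 34 c{\left(p \right)} + N{\left(-2 \right)} = - 34 \frac{9}{112 \cdot 9} - -12 = - 34 \cdot \frac{9}{112} \cdot \frac{1}{9} + 12 = \left(-34\right) \frac{1}{112} + 12 = - \frac{17}{56} + 12 = \frac{655}{56}$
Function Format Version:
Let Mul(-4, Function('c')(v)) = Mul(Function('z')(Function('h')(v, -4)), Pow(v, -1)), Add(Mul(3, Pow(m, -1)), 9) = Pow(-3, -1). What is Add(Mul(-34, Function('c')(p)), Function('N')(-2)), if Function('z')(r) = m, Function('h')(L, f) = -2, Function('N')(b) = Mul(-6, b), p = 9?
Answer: Rational(655, 56) ≈ 11.696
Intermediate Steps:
m = Rational(-9, 28) (m = Mul(3, Pow(Add(-9, Pow(-3, -1)), -1)) = Mul(3, Pow(Add(-9, Rational(-1, 3)), -1)) = Mul(3, Pow(Rational(-28, 3), -1)) = Mul(3, Rational(-3, 28)) = Rational(-9, 28) ≈ -0.32143)
Function('z')(r) = Rational(-9, 28)
Function('c')(v) = Mul(Rational(9, 112), Pow(v, -1)) (Function('c')(v) = Mul(Rational(-1, 4), Mul(Rational(-9, 28), Pow(v, -1))) = Mul(Rational(9, 112), Pow(v, -1)))
Add(Mul(-34, Function('c')(p)), Function('N')(-2)) = Add(Mul(-34, Mul(Rational(9, 112), Pow(9, -1))), Mul(-6, -2)) = Add(Mul(-34, Mul(Rational(9, 112), Rational(1, 9))), 12) = Add(Mul(-34, Rational(1, 112)), 12) = Add(Rational(-17, 56), 12) = Rational(655, 56)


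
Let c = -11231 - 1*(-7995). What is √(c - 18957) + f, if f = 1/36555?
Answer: 1/36555 + I*√22193 ≈ 2.7356e-5 + 148.97*I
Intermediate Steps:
f = 1/36555 ≈ 2.7356e-5
c = -3236 (c = -11231 + 7995 = -3236)
√(c - 18957) + f = √(-3236 - 18957) + 1/36555 = √(-22193) + 1/36555 = I*√22193 + 1/36555 = 1/36555 + I*√22193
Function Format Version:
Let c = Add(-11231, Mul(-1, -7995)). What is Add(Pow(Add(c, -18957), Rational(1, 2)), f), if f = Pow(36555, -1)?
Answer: Add(Rational(1, 36555), Mul(I, Pow(22193, Rational(1, 2)))) ≈ Add(2.7356e-5, Mul(148.97, I))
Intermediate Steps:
f = Rational(1, 36555) ≈ 2.7356e-5
c = -3236 (c = Add(-11231, 7995) = -3236)
Add(Pow(Add(c, -18957), Rational(1, 2)), f) = Add(Pow(Add(-3236, -18957), Rational(1, 2)), Rational(1, 36555)) = Add(Pow(-22193, Rational(1, 2)), Rational(1, 36555)) = Add(Mul(I, Pow(22193, Rational(1, 2))), Rational(1, 36555)) = Add(Rational(1, 36555), Mul(I, Pow(22193, Rational(1, 2))))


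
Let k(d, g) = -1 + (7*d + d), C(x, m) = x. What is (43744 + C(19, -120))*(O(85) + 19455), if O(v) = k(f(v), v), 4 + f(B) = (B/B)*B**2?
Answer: 3379466386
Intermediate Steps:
f(B) = -4 + B**2 (f(B) = -4 + (B/B)*B**2 = -4 + 1*B**2 = -4 + B**2)
k(d, g) = -1 + 8*d
O(v) = -33 + 8*v**2 (O(v) = -1 + 8*(-4 + v**2) = -1 + (-32 + 8*v**2) = -33 + 8*v**2)
(43744 + C(19, -120))*(O(85) + 19455) = (43744 + 19)*((-33 + 8*85**2) + 19455) = 43763*((-33 + 8*7225) + 19455) = 43763*((-33 + 57800) + 19455) = 43763*(57767 + 19455) = 43763*77222 = 3379466386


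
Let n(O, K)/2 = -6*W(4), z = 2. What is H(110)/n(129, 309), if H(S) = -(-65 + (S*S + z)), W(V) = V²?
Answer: 12037/192 ≈ 62.693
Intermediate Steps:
H(S) = 63 - S² (H(S) = -(-65 + (S*S + 2)) = -(-65 + (S² + 2)) = -(-65 + (2 + S²)) = -(-63 + S²) = 63 - S²)
n(O, K) = -192 (n(O, K) = 2*(-6*4²) = 2*(-6*16) = 2*(-96) = -192)
H(110)/n(129, 309) = (63 - 1*110²)/(-192) = (63 - 1*12100)*(-1/192) = (63 - 12100)*(-1/192) = -12037*(-1/192) = 12037/192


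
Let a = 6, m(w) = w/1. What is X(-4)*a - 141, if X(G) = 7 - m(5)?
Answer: -129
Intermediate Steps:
m(w) = w (m(w) = w*1 = w)
X(G) = 2 (X(G) = 7 - 1*5 = 7 - 5 = 2)
X(-4)*a - 141 = 2*6 - 141 = 12 - 141 = -129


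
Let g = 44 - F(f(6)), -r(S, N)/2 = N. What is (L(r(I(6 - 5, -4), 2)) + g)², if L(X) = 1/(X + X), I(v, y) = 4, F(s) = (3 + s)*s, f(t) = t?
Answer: 6561/64 ≈ 102.52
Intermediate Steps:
F(s) = s*(3 + s)
r(S, N) = -2*N
g = -10 (g = 44 - 6*(3 + 6) = 44 - 6*9 = 44 - 1*54 = 44 - 54 = -10)
L(X) = 1/(2*X)
(L(r(I(6 - 5, -4), 2)) + g)² = (1/(2*((-2*2))) - 10)² = ((½)/(-4) - 10)² = ((½)*(-¼) - 10)² = (-⅛ - 10)² = (-81/8)² = 6561/64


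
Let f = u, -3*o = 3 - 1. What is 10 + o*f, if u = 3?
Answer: 8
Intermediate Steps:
o = -2/3 (o = -(3 - 1)/3 = -1/3*2 = -2/3 ≈ -0.66667)
f = 3
10 + o*f = 10 - 2/3*3 = 10 - 2 = 8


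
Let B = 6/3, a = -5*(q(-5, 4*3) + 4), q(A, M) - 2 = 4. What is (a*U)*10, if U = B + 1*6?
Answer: -4000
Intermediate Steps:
q(A, M) = 6 (q(A, M) = 2 + 4 = 6)
a = -50 (a = -5*(6 + 4) = -5*10 = -50)
B = 2 (B = 6*(⅓) = 2)
U = 8 (U = 2 + 1*6 = 2 + 6 = 8)
(a*U)*10 = -50*8*10 = -400*10 = -4000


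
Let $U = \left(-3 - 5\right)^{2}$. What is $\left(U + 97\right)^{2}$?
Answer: $25921$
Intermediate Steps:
$U = 64$ ($U = \left(-3 - 5\right)^{2} = \left(-8\right)^{2} = 64$)
$\left(U + 97\right)^{2} = \left(64 + 97\right)^{2} = 161^{2} = 25921$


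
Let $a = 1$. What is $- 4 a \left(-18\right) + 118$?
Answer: $190$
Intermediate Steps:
$- 4 a \left(-18\right) + 118 = - 4 \cdot 1 \left(-18\right) + 118 = \left(-4\right) \left(-18\right) + 118 = 72 + 118 = 190$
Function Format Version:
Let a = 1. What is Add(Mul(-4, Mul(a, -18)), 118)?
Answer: 190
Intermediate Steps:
Add(Mul(-4, Mul(a, -18)), 118) = Add(Mul(-4, Mul(1, -18)), 118) = Add(Mul(-4, -18), 118) = Add(72, 118) = 190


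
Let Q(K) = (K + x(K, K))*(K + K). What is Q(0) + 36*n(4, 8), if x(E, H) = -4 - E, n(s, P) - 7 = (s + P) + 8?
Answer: 972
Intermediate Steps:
n(s, P) = 15 + P + s (n(s, P) = 7 + ((s + P) + 8) = 7 + ((P + s) + 8) = 7 + (8 + P + s) = 15 + P + s)
Q(K) = -8*K (Q(K) = (K + (-4 - K))*(K + K) = -8*K)
Q(0) + 36*n(4, 8) = -8*0 + 36*(15 + 8 + 4) = 0 + 36*27 = 0 + 972 = 972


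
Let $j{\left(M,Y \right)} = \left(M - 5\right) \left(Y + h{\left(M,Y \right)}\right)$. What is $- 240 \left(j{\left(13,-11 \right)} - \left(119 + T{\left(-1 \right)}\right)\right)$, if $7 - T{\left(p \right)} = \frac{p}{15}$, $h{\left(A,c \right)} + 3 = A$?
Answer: $32176$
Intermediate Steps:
$h{\left(A,c \right)} = -3 + A$
$T{\left(p \right)} = 7 - \frac{p}{15}$
$j{\left(M,Y \right)} = \left(-5 + M\right) \left(-3 + M + Y\right)$ ($j{\left(M,Y \right)} = \left(M - 5\right) \left(Y + \left(-3 + M\right)\right) = \left(-5 + M\right) \left(-3 + M + Y\right)$)
$- 240 \left(j{\left(13,-11 \right)} - \left(119 + T{\left(-1 \right)}\right)\right) = - 240 \left(\left(15 + 13^{2} - 104 - -55 + 13 \left(-11\right)\right) - \left(126 + \frac{1}{15}\right)\right) = - 240 \left(\left(15 + 169 - 104 + 55 - 143\right) - \frac{1891}{15}\right) = - 240 \left(-8 - \frac{1891}{15}\right) = \left(-240\right) \left(- \frac{2011}{15}\right) = 32176$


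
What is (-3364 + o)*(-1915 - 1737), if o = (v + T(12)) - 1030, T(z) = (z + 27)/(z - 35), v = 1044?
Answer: 281529028/23 ≈ 1.2240e+7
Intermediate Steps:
T(z) = (27 + z)/(-35 + z)
o = 283/23 (o = (1044 + (27 + 12)/(-35 + 12)) - 1030 = (1044 + 39/(-23)) - 1030 = (1044 - 1/23*39) - 1030 = (1044 - 39/23) - 1030 = 23973/23 - 1030 = 283/23 ≈ 12.304)
(-3364 + o)*(-1915 - 1737) = (-3364 + 283/23)*(-1915 - 1737) = -77089/23*(-3652) = 281529028/23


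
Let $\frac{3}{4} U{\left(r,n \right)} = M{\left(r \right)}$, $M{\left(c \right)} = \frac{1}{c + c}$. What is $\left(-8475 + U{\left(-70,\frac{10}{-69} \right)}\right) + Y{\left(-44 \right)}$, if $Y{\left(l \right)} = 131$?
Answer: $- \frac{876121}{105} \approx -8344.0$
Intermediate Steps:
$M{\left(c \right)} = \frac{1}{2 c}$
$U{\left(r,n \right)} = \frac{2}{3 r}$ ($U{\left(r,n \right)} = \frac{4 \frac{1}{2 r}}{3} = \frac{2}{3 r}$)
$\left(-8475 + U{\left(-70,\frac{10}{-69} \right)}\right) + Y{\left(-44 \right)} = \left(-8475 + \frac{2}{3 \left(-70\right)}\right) + 131 = \left(-8475 + \frac{2}{3} \left(- \frac{1}{70}\right)\right) + 131 = \left(-8475 - \frac{1}{105}\right) + 131 = - \frac{889876}{105} + 131 = - \frac{876121}{105}$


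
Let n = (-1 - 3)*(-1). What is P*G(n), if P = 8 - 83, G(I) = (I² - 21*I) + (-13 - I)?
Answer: 6375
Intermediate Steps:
n = 4 (n = -4*(-1) = 4)
G(I) = -13 + I² - 22*I
P = -75
P*G(n) = -75*(-13 + 4² - 22*4) = -75*(-13 + 16 - 88) = -75*(-85) = 6375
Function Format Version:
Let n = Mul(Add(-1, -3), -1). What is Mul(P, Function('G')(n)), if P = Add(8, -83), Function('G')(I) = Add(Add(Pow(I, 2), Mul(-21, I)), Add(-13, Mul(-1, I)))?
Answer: 6375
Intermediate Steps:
n = 4 (n = Mul(-4, -1) = 4)
Function('G')(I) = Add(-13, Pow(I, 2), Mul(-22, I))
P = -75
Mul(P, Function('G')(n)) = Mul(-75, Add(-13, Pow(4, 2), Mul(-22, 4))) = Mul(-75, Add(-13, 16, -88)) = Mul(-75, -85) = 6375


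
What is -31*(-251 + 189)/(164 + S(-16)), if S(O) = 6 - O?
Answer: 31/3 ≈ 10.333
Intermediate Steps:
-31*(-251 + 189)/(164 + S(-16)) = -31*(-251 + 189)/(164 + (6 - 1*(-16))) = -(-1922)/(164 + (6 + 16)) = -(-1922)/(164 + 22) = -(-1922)/186 = -31*(-1/3) = 31/3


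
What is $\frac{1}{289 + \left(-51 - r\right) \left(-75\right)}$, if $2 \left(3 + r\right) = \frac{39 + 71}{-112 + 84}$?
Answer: $\frac{28}{104767} \approx 0.00026726$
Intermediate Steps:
$r = - \frac{139}{28}$ ($r = -3 + \frac{\left(39 + 71\right) \frac{1}{-112 + 84}}{2} = -3 + \frac{110 \frac{1}{-28}}{2} = -3 + \frac{110 \left(- \frac{1}{28}\right)}{2} = -3 + \frac{1}{2} \left(- \frac{55}{14}\right) = -3 - \frac{55}{28} = - \frac{139}{28} \approx -4.9643$)
$\frac{1}{289 + \left(-51 - r\right) \left(-75\right)} = \frac{1}{289 + \left(-51 - - \frac{139}{28}\right) \left(-75\right)} = \frac{1}{289 + \left(-51 + \frac{139}{28}\right) \left(-75\right)} = \frac{1}{289 - - \frac{96675}{28}} = \frac{1}{289 + \frac{96675}{28}} = \frac{1}{\frac{104767}{28}} = \frac{28}{104767}$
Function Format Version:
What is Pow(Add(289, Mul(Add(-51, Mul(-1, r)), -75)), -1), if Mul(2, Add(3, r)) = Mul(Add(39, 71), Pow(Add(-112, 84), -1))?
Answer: Rational(28, 104767) ≈ 0.00026726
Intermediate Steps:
r = Rational(-139, 28) (r = Add(-3, Mul(Rational(1, 2), Mul(Add(39, 71), Pow(Add(-112, 84), -1)))) = Add(-3, Mul(Rational(1, 2), Mul(110, Pow(-28, -1)))) = Add(-3, Mul(Rational(1, 2), Mul(110, Rational(-1, 28)))) = Add(-3, Mul(Rational(1, 2), Rational(-55, 14))) = Add(-3, Rational(-55, 28)) = Rational(-139, 28) ≈ -4.9643)
Pow(Add(289, Mul(Add(-51, Mul(-1, r)), -75)), -1) = Pow(Add(289, Mul(Add(-51, Mul(-1, Rational(-139, 28))), -75)), -1) = Pow(Add(289, Mul(Add(-51, Rational(139, 28)), -75)), -1) = Pow(Add(289, Mul(Rational(-1289, 28), -75)), -1) = Pow(Add(289, Rational(96675, 28)), -1) = Pow(Rational(104767, 28), -1) = Rational(28, 104767)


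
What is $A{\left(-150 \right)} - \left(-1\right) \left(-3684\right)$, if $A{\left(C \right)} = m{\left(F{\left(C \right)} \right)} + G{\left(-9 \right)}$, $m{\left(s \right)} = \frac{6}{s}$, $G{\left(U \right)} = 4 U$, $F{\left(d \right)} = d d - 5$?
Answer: $- \frac{83681394}{22495} \approx -3720.0$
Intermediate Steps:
$F{\left(d \right)} = -5 + d^{2}$ ($F{\left(d \right)} = d^{2} - 5 = -5 + d^{2}$)
$A{\left(C \right)} = -36 + \frac{6}{-5 + C^{2}}$ ($A{\left(C \right)} = \frac{6}{-5 + C^{2}} + 4 \left(-9\right) = \frac{6}{-5 + C^{2}} - 36 = -36 + \frac{6}{-5 + C^{2}}$)
$A{\left(-150 \right)} - \left(-1\right) \left(-3684\right) = \frac{6 \left(31 - 6 \left(-150\right)^{2}\right)}{-5 + \left(-150\right)^{2}} - \left(-1\right) \left(-3684\right) = \frac{6 \left(31 - 135000\right)}{-5 + 22500} - 3684 = \frac{6 \left(31 - 135000\right)}{22495} - 3684 = 6 \cdot \frac{1}{22495} \left(-134969\right) - 3684 = - \frac{809814}{22495} - 3684 = - \frac{83681394}{22495}$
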